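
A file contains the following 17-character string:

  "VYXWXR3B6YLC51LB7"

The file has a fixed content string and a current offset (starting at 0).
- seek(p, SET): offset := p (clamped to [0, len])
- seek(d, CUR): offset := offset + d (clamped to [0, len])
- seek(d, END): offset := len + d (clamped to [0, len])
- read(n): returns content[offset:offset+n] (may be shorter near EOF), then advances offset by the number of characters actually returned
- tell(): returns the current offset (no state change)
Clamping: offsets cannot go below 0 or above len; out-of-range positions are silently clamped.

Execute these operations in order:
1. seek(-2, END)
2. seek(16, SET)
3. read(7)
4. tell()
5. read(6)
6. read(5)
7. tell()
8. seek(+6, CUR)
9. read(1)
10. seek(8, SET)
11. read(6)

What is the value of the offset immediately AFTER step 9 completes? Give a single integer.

Answer: 17

Derivation:
After 1 (seek(-2, END)): offset=15
After 2 (seek(16, SET)): offset=16
After 3 (read(7)): returned '7', offset=17
After 4 (tell()): offset=17
After 5 (read(6)): returned '', offset=17
After 6 (read(5)): returned '', offset=17
After 7 (tell()): offset=17
After 8 (seek(+6, CUR)): offset=17
After 9 (read(1)): returned '', offset=17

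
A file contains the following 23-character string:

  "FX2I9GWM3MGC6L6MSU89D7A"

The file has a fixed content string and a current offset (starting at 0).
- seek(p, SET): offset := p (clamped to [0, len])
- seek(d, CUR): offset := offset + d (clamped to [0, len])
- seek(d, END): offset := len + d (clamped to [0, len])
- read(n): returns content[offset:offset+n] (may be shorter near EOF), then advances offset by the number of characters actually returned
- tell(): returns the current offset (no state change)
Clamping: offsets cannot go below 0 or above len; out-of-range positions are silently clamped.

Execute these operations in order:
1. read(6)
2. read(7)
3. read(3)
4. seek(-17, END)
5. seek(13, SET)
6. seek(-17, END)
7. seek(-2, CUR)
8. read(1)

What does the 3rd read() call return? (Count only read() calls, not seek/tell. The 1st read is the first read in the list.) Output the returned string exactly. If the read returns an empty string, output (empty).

Answer: L6M

Derivation:
After 1 (read(6)): returned 'FX2I9G', offset=6
After 2 (read(7)): returned 'WM3MGC6', offset=13
After 3 (read(3)): returned 'L6M', offset=16
After 4 (seek(-17, END)): offset=6
After 5 (seek(13, SET)): offset=13
After 6 (seek(-17, END)): offset=6
After 7 (seek(-2, CUR)): offset=4
After 8 (read(1)): returned '9', offset=5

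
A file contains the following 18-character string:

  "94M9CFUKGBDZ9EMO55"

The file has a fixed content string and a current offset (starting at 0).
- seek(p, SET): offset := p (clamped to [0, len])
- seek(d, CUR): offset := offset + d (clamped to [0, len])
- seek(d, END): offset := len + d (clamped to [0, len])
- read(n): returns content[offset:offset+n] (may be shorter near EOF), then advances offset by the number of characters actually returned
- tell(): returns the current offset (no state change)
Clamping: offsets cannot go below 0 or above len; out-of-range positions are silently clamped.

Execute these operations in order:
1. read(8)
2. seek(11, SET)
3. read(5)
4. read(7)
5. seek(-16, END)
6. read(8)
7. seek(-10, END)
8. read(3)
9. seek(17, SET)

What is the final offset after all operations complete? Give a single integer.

Answer: 17

Derivation:
After 1 (read(8)): returned '94M9CFUK', offset=8
After 2 (seek(11, SET)): offset=11
After 3 (read(5)): returned 'Z9EMO', offset=16
After 4 (read(7)): returned '55', offset=18
After 5 (seek(-16, END)): offset=2
After 6 (read(8)): returned 'M9CFUKGB', offset=10
After 7 (seek(-10, END)): offset=8
After 8 (read(3)): returned 'GBD', offset=11
After 9 (seek(17, SET)): offset=17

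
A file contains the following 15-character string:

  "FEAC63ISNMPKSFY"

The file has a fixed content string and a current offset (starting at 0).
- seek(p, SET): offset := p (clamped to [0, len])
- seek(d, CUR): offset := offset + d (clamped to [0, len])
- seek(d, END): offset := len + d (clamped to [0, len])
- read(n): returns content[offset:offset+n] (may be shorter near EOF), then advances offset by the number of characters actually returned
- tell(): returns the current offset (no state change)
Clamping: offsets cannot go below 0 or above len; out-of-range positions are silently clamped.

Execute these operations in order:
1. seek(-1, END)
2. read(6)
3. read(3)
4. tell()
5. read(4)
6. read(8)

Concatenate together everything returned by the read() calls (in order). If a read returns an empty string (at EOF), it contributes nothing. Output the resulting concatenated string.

After 1 (seek(-1, END)): offset=14
After 2 (read(6)): returned 'Y', offset=15
After 3 (read(3)): returned '', offset=15
After 4 (tell()): offset=15
After 5 (read(4)): returned '', offset=15
After 6 (read(8)): returned '', offset=15

Answer: Y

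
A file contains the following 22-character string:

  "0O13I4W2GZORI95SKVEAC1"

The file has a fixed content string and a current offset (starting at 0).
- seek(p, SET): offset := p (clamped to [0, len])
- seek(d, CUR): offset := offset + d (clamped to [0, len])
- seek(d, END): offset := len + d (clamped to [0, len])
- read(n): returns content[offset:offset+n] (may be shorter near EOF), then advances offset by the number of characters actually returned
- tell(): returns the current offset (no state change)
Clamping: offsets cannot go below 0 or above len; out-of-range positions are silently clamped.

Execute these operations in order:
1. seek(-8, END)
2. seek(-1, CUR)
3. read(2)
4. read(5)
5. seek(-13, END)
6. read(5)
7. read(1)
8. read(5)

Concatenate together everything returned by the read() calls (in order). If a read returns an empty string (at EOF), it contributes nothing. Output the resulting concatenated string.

Answer: 95SKVEAZORI95SKVEA

Derivation:
After 1 (seek(-8, END)): offset=14
After 2 (seek(-1, CUR)): offset=13
After 3 (read(2)): returned '95', offset=15
After 4 (read(5)): returned 'SKVEA', offset=20
After 5 (seek(-13, END)): offset=9
After 6 (read(5)): returned 'ZORI9', offset=14
After 7 (read(1)): returned '5', offset=15
After 8 (read(5)): returned 'SKVEA', offset=20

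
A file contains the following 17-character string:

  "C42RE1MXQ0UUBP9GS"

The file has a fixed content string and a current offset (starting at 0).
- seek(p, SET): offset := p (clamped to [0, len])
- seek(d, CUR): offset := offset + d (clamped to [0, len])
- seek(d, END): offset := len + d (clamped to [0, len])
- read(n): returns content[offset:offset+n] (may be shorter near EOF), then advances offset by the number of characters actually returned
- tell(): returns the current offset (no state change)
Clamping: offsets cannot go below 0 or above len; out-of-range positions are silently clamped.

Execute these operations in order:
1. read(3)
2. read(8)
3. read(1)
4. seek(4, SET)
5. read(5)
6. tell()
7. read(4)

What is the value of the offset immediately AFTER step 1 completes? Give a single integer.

Answer: 3

Derivation:
After 1 (read(3)): returned 'C42', offset=3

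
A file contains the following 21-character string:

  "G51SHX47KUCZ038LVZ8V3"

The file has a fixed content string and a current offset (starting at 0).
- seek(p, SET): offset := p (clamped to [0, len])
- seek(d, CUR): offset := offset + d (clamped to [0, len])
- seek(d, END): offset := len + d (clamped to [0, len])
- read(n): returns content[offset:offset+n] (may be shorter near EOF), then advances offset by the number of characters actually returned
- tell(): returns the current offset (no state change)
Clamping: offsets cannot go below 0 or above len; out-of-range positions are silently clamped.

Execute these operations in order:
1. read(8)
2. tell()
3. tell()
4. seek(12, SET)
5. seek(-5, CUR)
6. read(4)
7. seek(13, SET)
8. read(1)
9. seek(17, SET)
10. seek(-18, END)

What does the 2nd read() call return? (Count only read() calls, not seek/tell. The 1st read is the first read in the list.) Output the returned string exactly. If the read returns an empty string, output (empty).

After 1 (read(8)): returned 'G51SHX47', offset=8
After 2 (tell()): offset=8
After 3 (tell()): offset=8
After 4 (seek(12, SET)): offset=12
After 5 (seek(-5, CUR)): offset=7
After 6 (read(4)): returned '7KUC', offset=11
After 7 (seek(13, SET)): offset=13
After 8 (read(1)): returned '3', offset=14
After 9 (seek(17, SET)): offset=17
After 10 (seek(-18, END)): offset=3

Answer: 7KUC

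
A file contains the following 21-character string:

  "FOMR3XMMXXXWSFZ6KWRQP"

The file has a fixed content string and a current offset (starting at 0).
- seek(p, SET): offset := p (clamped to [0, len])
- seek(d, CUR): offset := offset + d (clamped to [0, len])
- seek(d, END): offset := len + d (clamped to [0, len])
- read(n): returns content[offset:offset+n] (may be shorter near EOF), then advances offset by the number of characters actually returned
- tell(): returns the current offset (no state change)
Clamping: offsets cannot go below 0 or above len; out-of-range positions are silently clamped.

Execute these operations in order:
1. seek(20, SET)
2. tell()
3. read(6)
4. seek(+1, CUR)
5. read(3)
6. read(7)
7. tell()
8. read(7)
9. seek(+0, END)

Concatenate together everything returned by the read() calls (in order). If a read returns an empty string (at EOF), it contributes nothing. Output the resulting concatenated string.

Answer: P

Derivation:
After 1 (seek(20, SET)): offset=20
After 2 (tell()): offset=20
After 3 (read(6)): returned 'P', offset=21
After 4 (seek(+1, CUR)): offset=21
After 5 (read(3)): returned '', offset=21
After 6 (read(7)): returned '', offset=21
After 7 (tell()): offset=21
After 8 (read(7)): returned '', offset=21
After 9 (seek(+0, END)): offset=21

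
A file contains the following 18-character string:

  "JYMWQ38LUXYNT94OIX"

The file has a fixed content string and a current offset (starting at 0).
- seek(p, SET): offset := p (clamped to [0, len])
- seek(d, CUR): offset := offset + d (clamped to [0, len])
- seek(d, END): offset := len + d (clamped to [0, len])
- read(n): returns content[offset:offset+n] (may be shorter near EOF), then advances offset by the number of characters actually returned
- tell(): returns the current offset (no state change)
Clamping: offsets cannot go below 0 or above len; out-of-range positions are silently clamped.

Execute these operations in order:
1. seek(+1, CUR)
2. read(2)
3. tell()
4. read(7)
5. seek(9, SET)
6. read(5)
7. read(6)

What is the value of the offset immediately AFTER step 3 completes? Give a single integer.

Answer: 3

Derivation:
After 1 (seek(+1, CUR)): offset=1
After 2 (read(2)): returned 'YM', offset=3
After 3 (tell()): offset=3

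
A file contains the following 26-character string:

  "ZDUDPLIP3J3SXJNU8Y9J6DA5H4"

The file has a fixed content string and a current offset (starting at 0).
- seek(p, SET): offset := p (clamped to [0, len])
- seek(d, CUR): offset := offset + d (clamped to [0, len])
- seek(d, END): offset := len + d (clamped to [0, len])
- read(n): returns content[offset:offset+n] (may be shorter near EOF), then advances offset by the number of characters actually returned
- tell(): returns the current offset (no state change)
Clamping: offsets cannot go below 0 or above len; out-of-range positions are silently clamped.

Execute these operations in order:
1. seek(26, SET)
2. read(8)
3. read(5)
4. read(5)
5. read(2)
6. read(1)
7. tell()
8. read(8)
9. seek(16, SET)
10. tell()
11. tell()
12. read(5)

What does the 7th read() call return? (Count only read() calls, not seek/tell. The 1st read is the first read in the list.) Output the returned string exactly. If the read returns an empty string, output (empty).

Answer: 8Y9J6

Derivation:
After 1 (seek(26, SET)): offset=26
After 2 (read(8)): returned '', offset=26
After 3 (read(5)): returned '', offset=26
After 4 (read(5)): returned '', offset=26
After 5 (read(2)): returned '', offset=26
After 6 (read(1)): returned '', offset=26
After 7 (tell()): offset=26
After 8 (read(8)): returned '', offset=26
After 9 (seek(16, SET)): offset=16
After 10 (tell()): offset=16
After 11 (tell()): offset=16
After 12 (read(5)): returned '8Y9J6', offset=21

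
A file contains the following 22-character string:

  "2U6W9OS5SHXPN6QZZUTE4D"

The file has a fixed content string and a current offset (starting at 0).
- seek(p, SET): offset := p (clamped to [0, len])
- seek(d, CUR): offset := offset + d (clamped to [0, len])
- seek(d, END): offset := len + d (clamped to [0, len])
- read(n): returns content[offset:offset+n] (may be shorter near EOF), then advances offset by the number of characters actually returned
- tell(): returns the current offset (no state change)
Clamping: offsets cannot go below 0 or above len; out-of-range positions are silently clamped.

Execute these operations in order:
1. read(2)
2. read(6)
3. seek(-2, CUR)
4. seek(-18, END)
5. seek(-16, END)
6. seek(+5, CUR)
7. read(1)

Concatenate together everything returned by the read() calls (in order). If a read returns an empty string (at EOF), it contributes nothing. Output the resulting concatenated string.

Answer: 2U6W9OS5P

Derivation:
After 1 (read(2)): returned '2U', offset=2
After 2 (read(6)): returned '6W9OS5', offset=8
After 3 (seek(-2, CUR)): offset=6
After 4 (seek(-18, END)): offset=4
After 5 (seek(-16, END)): offset=6
After 6 (seek(+5, CUR)): offset=11
After 7 (read(1)): returned 'P', offset=12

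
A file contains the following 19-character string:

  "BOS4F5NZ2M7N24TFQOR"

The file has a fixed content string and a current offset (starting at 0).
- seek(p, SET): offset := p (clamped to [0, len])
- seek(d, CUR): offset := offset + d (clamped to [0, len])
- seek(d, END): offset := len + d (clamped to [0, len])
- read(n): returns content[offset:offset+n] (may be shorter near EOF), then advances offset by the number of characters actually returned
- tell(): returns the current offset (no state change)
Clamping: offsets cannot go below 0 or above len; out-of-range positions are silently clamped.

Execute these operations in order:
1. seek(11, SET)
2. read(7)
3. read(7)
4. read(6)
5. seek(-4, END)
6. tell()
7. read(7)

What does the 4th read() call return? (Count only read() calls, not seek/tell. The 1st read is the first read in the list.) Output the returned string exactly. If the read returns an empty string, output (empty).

After 1 (seek(11, SET)): offset=11
After 2 (read(7)): returned 'N24TFQO', offset=18
After 3 (read(7)): returned 'R', offset=19
After 4 (read(6)): returned '', offset=19
After 5 (seek(-4, END)): offset=15
After 6 (tell()): offset=15
After 7 (read(7)): returned 'FQOR', offset=19

Answer: FQOR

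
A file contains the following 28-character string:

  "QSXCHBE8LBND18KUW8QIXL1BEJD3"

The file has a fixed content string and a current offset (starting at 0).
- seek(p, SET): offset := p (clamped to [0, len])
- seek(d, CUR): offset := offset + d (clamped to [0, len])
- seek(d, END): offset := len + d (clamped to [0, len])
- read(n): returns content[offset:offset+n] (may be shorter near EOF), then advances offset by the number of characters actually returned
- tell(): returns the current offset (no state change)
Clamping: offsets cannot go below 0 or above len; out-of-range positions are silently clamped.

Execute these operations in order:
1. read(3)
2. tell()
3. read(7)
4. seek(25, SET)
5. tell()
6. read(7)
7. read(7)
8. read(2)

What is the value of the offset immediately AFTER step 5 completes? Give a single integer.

Answer: 25

Derivation:
After 1 (read(3)): returned 'QSX', offset=3
After 2 (tell()): offset=3
After 3 (read(7)): returned 'CHBE8LB', offset=10
After 4 (seek(25, SET)): offset=25
After 5 (tell()): offset=25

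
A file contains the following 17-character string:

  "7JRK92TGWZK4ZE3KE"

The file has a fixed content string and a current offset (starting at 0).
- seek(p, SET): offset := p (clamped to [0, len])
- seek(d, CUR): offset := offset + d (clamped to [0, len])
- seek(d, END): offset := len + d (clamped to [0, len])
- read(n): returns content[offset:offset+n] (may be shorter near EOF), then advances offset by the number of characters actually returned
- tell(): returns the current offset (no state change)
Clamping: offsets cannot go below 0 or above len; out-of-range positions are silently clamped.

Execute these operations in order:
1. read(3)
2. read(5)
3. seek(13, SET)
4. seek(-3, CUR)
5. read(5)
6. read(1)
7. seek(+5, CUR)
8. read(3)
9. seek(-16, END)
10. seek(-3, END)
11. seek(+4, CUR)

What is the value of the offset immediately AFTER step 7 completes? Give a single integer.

After 1 (read(3)): returned '7JR', offset=3
After 2 (read(5)): returned 'K92TG', offset=8
After 3 (seek(13, SET)): offset=13
After 4 (seek(-3, CUR)): offset=10
After 5 (read(5)): returned 'K4ZE3', offset=15
After 6 (read(1)): returned 'K', offset=16
After 7 (seek(+5, CUR)): offset=17

Answer: 17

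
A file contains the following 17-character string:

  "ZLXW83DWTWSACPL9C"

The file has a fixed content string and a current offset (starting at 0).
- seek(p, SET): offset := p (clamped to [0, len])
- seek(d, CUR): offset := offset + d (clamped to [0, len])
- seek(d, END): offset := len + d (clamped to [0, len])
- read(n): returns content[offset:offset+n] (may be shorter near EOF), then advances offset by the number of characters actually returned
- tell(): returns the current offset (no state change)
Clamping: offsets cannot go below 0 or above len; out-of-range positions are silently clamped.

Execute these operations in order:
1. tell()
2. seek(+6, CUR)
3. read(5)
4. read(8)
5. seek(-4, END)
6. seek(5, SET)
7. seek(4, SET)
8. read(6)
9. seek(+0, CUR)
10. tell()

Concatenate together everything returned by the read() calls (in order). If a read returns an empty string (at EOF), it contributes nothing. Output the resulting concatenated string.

Answer: DWTWSACPL9C83DWTW

Derivation:
After 1 (tell()): offset=0
After 2 (seek(+6, CUR)): offset=6
After 3 (read(5)): returned 'DWTWS', offset=11
After 4 (read(8)): returned 'ACPL9C', offset=17
After 5 (seek(-4, END)): offset=13
After 6 (seek(5, SET)): offset=5
After 7 (seek(4, SET)): offset=4
After 8 (read(6)): returned '83DWTW', offset=10
After 9 (seek(+0, CUR)): offset=10
After 10 (tell()): offset=10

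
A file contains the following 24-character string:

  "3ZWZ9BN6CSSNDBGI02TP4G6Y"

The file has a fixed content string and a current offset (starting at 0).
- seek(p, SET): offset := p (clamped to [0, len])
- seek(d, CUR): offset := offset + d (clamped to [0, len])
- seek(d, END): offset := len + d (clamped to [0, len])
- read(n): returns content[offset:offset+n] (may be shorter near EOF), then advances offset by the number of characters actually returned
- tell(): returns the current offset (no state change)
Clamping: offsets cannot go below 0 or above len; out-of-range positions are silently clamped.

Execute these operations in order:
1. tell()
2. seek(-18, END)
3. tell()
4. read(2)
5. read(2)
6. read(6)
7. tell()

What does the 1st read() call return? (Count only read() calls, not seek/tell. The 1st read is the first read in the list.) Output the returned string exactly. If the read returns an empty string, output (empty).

Answer: N6

Derivation:
After 1 (tell()): offset=0
After 2 (seek(-18, END)): offset=6
After 3 (tell()): offset=6
After 4 (read(2)): returned 'N6', offset=8
After 5 (read(2)): returned 'CS', offset=10
After 6 (read(6)): returned 'SNDBGI', offset=16
After 7 (tell()): offset=16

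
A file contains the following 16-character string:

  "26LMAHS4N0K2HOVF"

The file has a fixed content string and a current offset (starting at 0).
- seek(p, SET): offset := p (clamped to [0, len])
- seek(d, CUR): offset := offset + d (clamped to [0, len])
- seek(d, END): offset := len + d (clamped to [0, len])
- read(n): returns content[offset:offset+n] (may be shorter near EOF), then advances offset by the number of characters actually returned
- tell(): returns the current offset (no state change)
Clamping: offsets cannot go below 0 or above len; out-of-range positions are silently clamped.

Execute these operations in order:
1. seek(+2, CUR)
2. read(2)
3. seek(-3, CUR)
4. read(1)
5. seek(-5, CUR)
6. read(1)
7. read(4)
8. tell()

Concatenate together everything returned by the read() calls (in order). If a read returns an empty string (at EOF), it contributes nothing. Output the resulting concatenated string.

After 1 (seek(+2, CUR)): offset=2
After 2 (read(2)): returned 'LM', offset=4
After 3 (seek(-3, CUR)): offset=1
After 4 (read(1)): returned '6', offset=2
After 5 (seek(-5, CUR)): offset=0
After 6 (read(1)): returned '2', offset=1
After 7 (read(4)): returned '6LMA', offset=5
After 8 (tell()): offset=5

Answer: LM626LMA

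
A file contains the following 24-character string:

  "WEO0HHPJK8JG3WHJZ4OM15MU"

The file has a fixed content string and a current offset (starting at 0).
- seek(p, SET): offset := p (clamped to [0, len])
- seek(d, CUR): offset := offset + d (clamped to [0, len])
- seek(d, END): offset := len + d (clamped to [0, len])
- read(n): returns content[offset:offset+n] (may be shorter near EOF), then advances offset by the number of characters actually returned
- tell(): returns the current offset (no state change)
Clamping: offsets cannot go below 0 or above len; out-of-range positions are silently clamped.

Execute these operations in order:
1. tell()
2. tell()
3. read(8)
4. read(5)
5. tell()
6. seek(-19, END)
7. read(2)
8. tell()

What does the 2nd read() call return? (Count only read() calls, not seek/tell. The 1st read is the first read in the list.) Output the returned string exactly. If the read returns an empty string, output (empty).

Answer: K8JG3

Derivation:
After 1 (tell()): offset=0
After 2 (tell()): offset=0
After 3 (read(8)): returned 'WEO0HHPJ', offset=8
After 4 (read(5)): returned 'K8JG3', offset=13
After 5 (tell()): offset=13
After 6 (seek(-19, END)): offset=5
After 7 (read(2)): returned 'HP', offset=7
After 8 (tell()): offset=7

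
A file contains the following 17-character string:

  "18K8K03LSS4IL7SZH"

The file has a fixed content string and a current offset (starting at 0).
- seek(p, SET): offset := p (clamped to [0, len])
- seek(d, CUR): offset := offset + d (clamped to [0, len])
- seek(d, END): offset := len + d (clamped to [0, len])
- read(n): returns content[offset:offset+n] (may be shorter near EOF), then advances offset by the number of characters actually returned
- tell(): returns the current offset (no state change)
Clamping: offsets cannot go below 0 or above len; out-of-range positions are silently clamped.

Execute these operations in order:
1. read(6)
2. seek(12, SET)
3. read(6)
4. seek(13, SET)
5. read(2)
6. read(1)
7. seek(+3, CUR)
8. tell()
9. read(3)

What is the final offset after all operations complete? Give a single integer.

After 1 (read(6)): returned '18K8K0', offset=6
After 2 (seek(12, SET)): offset=12
After 3 (read(6)): returned 'L7SZH', offset=17
After 4 (seek(13, SET)): offset=13
After 5 (read(2)): returned '7S', offset=15
After 6 (read(1)): returned 'Z', offset=16
After 7 (seek(+3, CUR)): offset=17
After 8 (tell()): offset=17
After 9 (read(3)): returned '', offset=17

Answer: 17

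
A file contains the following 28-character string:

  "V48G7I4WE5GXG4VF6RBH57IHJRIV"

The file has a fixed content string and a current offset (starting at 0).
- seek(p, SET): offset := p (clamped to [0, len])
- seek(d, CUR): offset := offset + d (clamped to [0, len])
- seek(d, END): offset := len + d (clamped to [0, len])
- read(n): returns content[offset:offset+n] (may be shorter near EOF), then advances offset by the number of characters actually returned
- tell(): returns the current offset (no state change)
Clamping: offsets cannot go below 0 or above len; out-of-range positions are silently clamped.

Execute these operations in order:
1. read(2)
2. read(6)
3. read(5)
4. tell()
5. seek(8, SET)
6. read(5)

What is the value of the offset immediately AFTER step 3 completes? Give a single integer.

Answer: 13

Derivation:
After 1 (read(2)): returned 'V4', offset=2
After 2 (read(6)): returned '8G7I4W', offset=8
After 3 (read(5)): returned 'E5GXG', offset=13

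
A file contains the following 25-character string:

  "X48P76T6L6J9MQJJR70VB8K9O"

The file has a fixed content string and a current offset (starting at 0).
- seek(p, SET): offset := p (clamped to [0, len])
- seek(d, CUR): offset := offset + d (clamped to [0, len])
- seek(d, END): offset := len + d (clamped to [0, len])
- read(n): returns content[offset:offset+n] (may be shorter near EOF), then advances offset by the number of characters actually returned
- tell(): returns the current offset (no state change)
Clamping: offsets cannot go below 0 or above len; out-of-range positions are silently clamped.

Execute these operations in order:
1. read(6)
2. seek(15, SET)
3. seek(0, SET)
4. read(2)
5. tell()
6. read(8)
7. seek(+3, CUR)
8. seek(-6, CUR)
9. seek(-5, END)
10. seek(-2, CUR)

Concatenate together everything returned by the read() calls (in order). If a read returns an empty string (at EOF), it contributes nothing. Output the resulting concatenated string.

Answer: X48P76X48P76T6L6

Derivation:
After 1 (read(6)): returned 'X48P76', offset=6
After 2 (seek(15, SET)): offset=15
After 3 (seek(0, SET)): offset=0
After 4 (read(2)): returned 'X4', offset=2
After 5 (tell()): offset=2
After 6 (read(8)): returned '8P76T6L6', offset=10
After 7 (seek(+3, CUR)): offset=13
After 8 (seek(-6, CUR)): offset=7
After 9 (seek(-5, END)): offset=20
After 10 (seek(-2, CUR)): offset=18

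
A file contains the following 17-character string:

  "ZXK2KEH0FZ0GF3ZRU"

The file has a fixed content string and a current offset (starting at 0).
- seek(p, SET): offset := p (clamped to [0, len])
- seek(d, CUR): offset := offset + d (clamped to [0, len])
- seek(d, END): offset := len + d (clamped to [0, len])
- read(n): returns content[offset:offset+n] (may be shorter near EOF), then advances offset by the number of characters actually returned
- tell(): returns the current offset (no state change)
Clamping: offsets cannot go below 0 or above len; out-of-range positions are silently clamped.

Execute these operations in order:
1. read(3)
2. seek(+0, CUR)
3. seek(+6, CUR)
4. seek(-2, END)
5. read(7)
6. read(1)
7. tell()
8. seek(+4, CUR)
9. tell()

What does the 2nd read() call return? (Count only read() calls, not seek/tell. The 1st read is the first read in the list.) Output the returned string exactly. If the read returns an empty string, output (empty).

Answer: RU

Derivation:
After 1 (read(3)): returned 'ZXK', offset=3
After 2 (seek(+0, CUR)): offset=3
After 3 (seek(+6, CUR)): offset=9
After 4 (seek(-2, END)): offset=15
After 5 (read(7)): returned 'RU', offset=17
After 6 (read(1)): returned '', offset=17
After 7 (tell()): offset=17
After 8 (seek(+4, CUR)): offset=17
After 9 (tell()): offset=17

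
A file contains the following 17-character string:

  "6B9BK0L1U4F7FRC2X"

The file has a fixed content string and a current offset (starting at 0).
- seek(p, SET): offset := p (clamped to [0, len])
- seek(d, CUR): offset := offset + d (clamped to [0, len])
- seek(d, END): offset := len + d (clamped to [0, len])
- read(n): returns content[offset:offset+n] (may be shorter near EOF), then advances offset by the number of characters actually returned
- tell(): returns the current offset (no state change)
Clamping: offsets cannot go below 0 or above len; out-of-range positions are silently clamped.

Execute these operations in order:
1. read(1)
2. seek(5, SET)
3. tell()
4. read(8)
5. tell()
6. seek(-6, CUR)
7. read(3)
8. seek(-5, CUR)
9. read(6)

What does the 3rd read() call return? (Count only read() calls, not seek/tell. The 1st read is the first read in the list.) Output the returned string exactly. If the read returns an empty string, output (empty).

After 1 (read(1)): returned '6', offset=1
After 2 (seek(5, SET)): offset=5
After 3 (tell()): offset=5
After 4 (read(8)): returned '0L1U4F7F', offset=13
After 5 (tell()): offset=13
After 6 (seek(-6, CUR)): offset=7
After 7 (read(3)): returned '1U4', offset=10
After 8 (seek(-5, CUR)): offset=5
After 9 (read(6)): returned '0L1U4F', offset=11

Answer: 1U4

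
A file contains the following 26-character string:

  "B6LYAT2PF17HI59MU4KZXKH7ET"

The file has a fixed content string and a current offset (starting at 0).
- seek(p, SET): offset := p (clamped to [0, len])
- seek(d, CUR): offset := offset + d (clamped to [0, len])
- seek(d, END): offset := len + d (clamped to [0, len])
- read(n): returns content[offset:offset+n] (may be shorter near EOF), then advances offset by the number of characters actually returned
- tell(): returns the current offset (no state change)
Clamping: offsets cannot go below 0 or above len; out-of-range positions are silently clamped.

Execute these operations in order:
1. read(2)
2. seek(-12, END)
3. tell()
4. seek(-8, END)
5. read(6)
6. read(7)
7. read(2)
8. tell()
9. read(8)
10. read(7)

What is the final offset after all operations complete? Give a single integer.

After 1 (read(2)): returned 'B6', offset=2
After 2 (seek(-12, END)): offset=14
After 3 (tell()): offset=14
After 4 (seek(-8, END)): offset=18
After 5 (read(6)): returned 'KZXKH7', offset=24
After 6 (read(7)): returned 'ET', offset=26
After 7 (read(2)): returned '', offset=26
After 8 (tell()): offset=26
After 9 (read(8)): returned '', offset=26
After 10 (read(7)): returned '', offset=26

Answer: 26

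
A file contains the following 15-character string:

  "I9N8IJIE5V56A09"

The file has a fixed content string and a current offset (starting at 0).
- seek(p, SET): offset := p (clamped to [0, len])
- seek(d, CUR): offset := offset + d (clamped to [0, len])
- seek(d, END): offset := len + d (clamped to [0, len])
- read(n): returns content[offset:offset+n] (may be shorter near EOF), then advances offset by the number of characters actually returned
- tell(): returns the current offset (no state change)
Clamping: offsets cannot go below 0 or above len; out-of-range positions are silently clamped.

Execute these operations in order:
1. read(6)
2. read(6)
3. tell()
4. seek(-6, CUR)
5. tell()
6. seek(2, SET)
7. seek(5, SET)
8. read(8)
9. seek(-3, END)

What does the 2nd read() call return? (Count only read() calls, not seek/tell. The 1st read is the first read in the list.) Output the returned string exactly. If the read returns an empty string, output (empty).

Answer: IE5V56

Derivation:
After 1 (read(6)): returned 'I9N8IJ', offset=6
After 2 (read(6)): returned 'IE5V56', offset=12
After 3 (tell()): offset=12
After 4 (seek(-6, CUR)): offset=6
After 5 (tell()): offset=6
After 6 (seek(2, SET)): offset=2
After 7 (seek(5, SET)): offset=5
After 8 (read(8)): returned 'JIE5V56A', offset=13
After 9 (seek(-3, END)): offset=12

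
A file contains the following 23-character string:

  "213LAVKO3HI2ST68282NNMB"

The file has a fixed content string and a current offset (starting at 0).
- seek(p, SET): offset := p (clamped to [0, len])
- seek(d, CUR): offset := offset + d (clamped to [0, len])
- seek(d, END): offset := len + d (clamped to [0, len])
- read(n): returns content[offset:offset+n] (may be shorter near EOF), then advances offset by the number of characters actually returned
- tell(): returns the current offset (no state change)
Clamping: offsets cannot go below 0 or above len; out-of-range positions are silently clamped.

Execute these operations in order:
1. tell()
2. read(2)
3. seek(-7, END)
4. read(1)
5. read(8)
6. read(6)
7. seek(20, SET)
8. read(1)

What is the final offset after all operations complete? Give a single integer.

Answer: 21

Derivation:
After 1 (tell()): offset=0
After 2 (read(2)): returned '21', offset=2
After 3 (seek(-7, END)): offset=16
After 4 (read(1)): returned '2', offset=17
After 5 (read(8)): returned '82NNMB', offset=23
After 6 (read(6)): returned '', offset=23
After 7 (seek(20, SET)): offset=20
After 8 (read(1)): returned 'N', offset=21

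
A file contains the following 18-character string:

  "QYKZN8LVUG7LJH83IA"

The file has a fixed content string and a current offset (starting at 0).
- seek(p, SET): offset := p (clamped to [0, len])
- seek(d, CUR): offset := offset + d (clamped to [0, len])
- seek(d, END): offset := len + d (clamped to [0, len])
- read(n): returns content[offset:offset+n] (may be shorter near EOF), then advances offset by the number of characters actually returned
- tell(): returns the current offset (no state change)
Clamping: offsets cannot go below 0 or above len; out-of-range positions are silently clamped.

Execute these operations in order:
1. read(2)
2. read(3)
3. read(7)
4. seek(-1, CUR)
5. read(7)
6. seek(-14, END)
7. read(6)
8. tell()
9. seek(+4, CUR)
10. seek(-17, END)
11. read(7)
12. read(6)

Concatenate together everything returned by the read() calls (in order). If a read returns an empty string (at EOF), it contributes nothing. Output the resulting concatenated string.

After 1 (read(2)): returned 'QY', offset=2
After 2 (read(3)): returned 'KZN', offset=5
After 3 (read(7)): returned '8LVUG7L', offset=12
After 4 (seek(-1, CUR)): offset=11
After 5 (read(7)): returned 'LJH83IA', offset=18
After 6 (seek(-14, END)): offset=4
After 7 (read(6)): returned 'N8LVUG', offset=10
After 8 (tell()): offset=10
After 9 (seek(+4, CUR)): offset=14
After 10 (seek(-17, END)): offset=1
After 11 (read(7)): returned 'YKZN8LV', offset=8
After 12 (read(6)): returned 'UG7LJH', offset=14

Answer: QYKZN8LVUG7LLJH83IAN8LVUGYKZN8LVUG7LJH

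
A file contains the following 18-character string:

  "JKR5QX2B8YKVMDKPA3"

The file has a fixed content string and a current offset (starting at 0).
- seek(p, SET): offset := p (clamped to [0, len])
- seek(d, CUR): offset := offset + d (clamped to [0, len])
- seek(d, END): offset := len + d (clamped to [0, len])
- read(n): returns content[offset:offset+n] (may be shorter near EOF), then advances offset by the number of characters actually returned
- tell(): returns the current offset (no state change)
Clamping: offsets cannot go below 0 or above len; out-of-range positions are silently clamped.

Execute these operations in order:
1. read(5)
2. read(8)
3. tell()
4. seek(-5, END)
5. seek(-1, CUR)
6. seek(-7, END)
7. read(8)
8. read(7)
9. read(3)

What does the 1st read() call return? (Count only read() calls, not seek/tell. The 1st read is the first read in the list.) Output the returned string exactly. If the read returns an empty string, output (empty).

After 1 (read(5)): returned 'JKR5Q', offset=5
After 2 (read(8)): returned 'X2B8YKVM', offset=13
After 3 (tell()): offset=13
After 4 (seek(-5, END)): offset=13
After 5 (seek(-1, CUR)): offset=12
After 6 (seek(-7, END)): offset=11
After 7 (read(8)): returned 'VMDKPA3', offset=18
After 8 (read(7)): returned '', offset=18
After 9 (read(3)): returned '', offset=18

Answer: JKR5Q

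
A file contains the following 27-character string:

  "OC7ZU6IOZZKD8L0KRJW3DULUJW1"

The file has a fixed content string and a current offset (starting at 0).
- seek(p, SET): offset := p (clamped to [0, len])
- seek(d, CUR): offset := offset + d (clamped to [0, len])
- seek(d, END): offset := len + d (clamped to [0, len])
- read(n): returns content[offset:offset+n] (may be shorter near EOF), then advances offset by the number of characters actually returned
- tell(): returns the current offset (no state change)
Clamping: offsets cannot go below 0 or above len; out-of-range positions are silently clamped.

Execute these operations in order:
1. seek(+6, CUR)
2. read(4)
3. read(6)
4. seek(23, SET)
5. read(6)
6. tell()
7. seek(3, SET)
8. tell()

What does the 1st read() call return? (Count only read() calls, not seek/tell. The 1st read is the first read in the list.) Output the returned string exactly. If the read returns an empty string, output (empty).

Answer: IOZZ

Derivation:
After 1 (seek(+6, CUR)): offset=6
After 2 (read(4)): returned 'IOZZ', offset=10
After 3 (read(6)): returned 'KD8L0K', offset=16
After 4 (seek(23, SET)): offset=23
After 5 (read(6)): returned 'UJW1', offset=27
After 6 (tell()): offset=27
After 7 (seek(3, SET)): offset=3
After 8 (tell()): offset=3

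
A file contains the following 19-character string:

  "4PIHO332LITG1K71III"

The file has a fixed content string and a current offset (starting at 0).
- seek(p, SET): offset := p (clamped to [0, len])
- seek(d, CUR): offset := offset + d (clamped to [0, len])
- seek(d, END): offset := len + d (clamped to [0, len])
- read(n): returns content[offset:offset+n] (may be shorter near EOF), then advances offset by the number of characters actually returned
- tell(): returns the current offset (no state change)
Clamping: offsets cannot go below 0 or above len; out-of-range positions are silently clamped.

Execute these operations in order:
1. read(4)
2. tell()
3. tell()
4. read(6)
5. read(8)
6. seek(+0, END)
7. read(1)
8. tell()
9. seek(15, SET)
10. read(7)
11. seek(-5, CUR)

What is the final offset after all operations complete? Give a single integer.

Answer: 14

Derivation:
After 1 (read(4)): returned '4PIH', offset=4
After 2 (tell()): offset=4
After 3 (tell()): offset=4
After 4 (read(6)): returned 'O332LI', offset=10
After 5 (read(8)): returned 'TG1K71II', offset=18
After 6 (seek(+0, END)): offset=19
After 7 (read(1)): returned '', offset=19
After 8 (tell()): offset=19
After 9 (seek(15, SET)): offset=15
After 10 (read(7)): returned '1III', offset=19
After 11 (seek(-5, CUR)): offset=14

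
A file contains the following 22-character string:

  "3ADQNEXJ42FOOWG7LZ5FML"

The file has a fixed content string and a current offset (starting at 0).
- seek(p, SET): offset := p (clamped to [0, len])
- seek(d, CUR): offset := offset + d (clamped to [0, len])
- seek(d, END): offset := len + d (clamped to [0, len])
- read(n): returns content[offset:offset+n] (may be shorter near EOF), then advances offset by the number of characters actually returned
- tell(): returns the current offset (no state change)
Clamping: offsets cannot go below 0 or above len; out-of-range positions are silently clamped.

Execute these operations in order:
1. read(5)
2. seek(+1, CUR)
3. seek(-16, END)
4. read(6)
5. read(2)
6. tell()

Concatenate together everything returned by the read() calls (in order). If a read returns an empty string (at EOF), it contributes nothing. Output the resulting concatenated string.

Answer: 3ADQNXJ42FOOW

Derivation:
After 1 (read(5)): returned '3ADQN', offset=5
After 2 (seek(+1, CUR)): offset=6
After 3 (seek(-16, END)): offset=6
After 4 (read(6)): returned 'XJ42FO', offset=12
After 5 (read(2)): returned 'OW', offset=14
After 6 (tell()): offset=14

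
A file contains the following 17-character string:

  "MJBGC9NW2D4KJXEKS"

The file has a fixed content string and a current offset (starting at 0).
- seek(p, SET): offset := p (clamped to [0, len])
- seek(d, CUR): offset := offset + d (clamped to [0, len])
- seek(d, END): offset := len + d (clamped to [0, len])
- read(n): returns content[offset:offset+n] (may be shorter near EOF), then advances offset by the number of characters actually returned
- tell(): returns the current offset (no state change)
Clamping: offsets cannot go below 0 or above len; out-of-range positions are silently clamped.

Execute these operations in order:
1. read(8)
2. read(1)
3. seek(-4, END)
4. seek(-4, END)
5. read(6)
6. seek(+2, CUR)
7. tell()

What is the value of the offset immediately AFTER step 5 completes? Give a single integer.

After 1 (read(8)): returned 'MJBGC9NW', offset=8
After 2 (read(1)): returned '2', offset=9
After 3 (seek(-4, END)): offset=13
After 4 (seek(-4, END)): offset=13
After 5 (read(6)): returned 'XEKS', offset=17

Answer: 17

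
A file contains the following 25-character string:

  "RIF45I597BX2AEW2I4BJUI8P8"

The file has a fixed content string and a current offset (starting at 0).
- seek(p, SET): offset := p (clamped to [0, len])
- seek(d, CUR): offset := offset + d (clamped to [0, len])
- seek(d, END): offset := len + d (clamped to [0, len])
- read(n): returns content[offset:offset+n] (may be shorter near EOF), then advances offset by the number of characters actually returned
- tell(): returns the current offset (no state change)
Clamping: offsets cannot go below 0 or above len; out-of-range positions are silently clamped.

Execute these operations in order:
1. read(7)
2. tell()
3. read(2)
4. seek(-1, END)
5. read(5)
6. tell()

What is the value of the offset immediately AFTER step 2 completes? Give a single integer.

Answer: 7

Derivation:
After 1 (read(7)): returned 'RIF45I5', offset=7
After 2 (tell()): offset=7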